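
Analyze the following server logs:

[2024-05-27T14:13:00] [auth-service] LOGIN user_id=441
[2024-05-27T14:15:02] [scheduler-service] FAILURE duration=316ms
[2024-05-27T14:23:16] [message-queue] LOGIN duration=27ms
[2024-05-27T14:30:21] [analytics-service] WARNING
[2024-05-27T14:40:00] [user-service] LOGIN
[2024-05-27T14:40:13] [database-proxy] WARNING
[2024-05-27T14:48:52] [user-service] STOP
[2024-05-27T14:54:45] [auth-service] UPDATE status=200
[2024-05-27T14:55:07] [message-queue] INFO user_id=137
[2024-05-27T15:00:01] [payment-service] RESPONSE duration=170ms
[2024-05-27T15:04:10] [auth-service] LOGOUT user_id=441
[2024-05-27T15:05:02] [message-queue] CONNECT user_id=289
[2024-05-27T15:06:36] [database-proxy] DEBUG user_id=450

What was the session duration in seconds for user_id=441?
3070

To calculate session duration:

1. Find LOGIN event for user_id=441: 2024-05-27T14:13:00
2. Find LOGOUT event for user_id=441: 2024-05-27T15:04:10
3. Session duration: 2024-05-27T15:04:10 - 2024-05-27T14:13:00 = 3070 seconds (51 minutes)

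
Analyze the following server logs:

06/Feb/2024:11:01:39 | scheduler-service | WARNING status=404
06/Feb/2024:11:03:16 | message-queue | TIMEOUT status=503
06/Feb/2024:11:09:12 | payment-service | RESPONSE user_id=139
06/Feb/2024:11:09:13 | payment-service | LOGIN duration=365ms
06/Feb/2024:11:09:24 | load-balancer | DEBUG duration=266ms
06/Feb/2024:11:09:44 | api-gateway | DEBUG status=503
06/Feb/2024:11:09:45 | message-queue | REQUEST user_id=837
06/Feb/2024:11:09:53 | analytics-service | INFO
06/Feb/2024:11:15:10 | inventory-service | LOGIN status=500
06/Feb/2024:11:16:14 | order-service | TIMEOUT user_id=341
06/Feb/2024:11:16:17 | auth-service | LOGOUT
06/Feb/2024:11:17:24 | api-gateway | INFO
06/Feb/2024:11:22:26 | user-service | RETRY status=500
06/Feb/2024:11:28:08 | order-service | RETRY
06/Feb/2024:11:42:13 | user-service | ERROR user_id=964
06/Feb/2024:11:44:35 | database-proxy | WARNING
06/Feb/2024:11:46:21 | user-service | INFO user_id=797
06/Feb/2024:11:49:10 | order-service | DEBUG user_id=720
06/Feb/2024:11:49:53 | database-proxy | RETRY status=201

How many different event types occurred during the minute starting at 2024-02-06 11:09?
5

To count unique event types:

1. Filter events in the minute starting at 2024-02-06 11:09
2. Extract event types from matching entries
3. Count unique types: 5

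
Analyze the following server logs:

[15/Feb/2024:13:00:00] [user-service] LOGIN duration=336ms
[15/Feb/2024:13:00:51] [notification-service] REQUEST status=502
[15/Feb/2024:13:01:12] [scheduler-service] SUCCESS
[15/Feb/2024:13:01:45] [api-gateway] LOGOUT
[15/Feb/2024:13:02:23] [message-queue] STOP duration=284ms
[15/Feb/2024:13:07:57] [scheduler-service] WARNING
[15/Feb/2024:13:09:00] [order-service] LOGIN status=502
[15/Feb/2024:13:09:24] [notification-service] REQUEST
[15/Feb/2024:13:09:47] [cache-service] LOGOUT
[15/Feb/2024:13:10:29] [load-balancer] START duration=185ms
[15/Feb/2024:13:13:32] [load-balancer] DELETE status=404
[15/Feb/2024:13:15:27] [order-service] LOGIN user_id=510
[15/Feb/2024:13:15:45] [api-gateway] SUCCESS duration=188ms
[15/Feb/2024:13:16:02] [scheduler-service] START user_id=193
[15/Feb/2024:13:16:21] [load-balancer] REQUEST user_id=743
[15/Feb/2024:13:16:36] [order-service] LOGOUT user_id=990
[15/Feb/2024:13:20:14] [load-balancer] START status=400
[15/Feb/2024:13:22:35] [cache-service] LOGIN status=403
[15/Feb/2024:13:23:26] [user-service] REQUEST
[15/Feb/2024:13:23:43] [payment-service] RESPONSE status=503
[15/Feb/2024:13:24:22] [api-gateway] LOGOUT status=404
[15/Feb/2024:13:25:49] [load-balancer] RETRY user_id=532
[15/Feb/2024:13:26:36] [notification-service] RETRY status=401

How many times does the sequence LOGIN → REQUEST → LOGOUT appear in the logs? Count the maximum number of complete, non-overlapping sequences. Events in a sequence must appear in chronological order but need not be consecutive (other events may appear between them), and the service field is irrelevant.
4

To count sequences:

1. Look for pattern: LOGIN → REQUEST → LOGOUT
2. Greedily scan the log in chronological order, matching each sequence element in turn (ignoring service)
3. Each time the full pattern completes, increment the count and restart matching from the next event
4. Complete non-overlapping sequences found: 4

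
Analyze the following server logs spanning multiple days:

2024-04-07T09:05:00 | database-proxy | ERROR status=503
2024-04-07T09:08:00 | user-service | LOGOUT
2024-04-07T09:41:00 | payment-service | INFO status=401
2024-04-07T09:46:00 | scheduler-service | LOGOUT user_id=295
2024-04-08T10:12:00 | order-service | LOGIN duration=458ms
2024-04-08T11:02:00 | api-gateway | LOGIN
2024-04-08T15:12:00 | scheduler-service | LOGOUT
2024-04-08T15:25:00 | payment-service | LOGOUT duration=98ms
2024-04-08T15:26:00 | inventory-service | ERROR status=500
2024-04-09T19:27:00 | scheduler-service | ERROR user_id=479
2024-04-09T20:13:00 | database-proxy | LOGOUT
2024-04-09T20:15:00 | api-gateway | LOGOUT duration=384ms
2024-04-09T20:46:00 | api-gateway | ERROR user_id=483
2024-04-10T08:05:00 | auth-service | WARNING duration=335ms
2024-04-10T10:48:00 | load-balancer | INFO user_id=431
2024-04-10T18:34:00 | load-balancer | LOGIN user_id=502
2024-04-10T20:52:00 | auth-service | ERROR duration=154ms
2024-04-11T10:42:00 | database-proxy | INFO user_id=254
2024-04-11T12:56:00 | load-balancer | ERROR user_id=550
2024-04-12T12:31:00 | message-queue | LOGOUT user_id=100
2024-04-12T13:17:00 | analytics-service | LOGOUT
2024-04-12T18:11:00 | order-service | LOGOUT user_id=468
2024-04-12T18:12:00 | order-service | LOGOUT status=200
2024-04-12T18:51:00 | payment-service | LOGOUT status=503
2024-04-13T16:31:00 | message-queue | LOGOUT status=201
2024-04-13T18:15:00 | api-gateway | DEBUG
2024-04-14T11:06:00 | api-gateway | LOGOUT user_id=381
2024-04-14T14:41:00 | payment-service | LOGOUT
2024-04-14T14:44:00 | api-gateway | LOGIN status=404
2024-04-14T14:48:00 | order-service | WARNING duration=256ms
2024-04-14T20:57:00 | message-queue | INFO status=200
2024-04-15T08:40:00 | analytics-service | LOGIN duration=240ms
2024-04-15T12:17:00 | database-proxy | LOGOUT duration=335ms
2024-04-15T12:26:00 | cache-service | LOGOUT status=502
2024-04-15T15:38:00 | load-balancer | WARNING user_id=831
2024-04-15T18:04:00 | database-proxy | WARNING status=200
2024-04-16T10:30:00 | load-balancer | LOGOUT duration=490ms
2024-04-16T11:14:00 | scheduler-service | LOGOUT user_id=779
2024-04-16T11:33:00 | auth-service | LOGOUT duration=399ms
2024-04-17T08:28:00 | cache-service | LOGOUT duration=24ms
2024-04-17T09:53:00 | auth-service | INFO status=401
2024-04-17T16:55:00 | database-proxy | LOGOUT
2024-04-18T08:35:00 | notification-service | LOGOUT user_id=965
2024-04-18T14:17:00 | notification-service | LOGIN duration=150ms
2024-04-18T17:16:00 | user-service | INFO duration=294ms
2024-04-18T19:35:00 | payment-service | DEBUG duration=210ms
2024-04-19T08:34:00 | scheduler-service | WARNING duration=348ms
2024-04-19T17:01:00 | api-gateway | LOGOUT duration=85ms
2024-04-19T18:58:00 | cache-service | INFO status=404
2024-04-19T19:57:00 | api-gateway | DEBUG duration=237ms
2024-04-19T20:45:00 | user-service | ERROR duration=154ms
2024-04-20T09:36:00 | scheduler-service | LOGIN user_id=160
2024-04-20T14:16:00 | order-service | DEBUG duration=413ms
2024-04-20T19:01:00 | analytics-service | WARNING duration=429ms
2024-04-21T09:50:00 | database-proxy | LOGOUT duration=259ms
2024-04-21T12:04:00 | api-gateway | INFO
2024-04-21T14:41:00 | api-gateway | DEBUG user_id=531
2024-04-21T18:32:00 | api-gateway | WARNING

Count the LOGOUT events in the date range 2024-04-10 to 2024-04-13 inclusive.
6

To filter by date range:

1. Date range: 2024-04-10 through 2024-04-13, both dates inclusive
2. Filter for LOGOUT events whose date falls in this range
3. Count matching events: 6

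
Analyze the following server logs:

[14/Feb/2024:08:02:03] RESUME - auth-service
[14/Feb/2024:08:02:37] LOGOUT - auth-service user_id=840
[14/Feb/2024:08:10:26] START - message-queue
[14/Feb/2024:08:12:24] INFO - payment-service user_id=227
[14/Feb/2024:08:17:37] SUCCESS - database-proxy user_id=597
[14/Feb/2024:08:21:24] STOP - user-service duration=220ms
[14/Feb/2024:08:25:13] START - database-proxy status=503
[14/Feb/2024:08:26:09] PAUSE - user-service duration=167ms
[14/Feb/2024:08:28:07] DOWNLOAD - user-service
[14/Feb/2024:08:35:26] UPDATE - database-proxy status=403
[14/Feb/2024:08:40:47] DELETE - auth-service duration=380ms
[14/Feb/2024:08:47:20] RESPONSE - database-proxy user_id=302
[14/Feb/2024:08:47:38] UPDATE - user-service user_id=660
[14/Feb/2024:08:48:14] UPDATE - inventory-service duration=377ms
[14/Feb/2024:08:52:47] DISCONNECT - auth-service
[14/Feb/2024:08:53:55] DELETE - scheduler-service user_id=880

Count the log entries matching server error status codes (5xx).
1

To find matching entries:

1. Pattern to match: server error status codes (5xx)
2. Scan each log entry for the pattern
3. Count matches: 1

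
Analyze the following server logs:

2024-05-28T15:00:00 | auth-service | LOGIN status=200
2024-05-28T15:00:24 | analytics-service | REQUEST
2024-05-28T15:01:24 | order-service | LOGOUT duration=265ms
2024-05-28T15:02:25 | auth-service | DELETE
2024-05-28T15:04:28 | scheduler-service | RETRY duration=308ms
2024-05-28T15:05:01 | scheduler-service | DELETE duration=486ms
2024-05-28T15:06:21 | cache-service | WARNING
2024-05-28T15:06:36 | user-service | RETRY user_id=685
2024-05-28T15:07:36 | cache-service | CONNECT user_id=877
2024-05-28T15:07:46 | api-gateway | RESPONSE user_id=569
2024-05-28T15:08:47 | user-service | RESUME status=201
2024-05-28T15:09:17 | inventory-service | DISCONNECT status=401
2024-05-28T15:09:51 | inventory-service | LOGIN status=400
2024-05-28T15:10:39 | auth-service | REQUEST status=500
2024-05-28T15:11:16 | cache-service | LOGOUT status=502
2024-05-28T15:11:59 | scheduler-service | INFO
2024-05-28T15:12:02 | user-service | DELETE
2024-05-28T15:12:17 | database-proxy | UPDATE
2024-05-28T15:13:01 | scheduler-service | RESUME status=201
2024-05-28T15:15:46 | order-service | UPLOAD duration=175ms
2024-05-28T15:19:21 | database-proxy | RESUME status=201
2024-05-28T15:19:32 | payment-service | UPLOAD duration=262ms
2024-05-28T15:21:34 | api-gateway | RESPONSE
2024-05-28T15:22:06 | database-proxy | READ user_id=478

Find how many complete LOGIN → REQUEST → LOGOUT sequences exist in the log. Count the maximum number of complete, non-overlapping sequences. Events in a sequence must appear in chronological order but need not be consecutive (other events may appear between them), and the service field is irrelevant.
2

To count sequences:

1. Look for pattern: LOGIN → REQUEST → LOGOUT
2. Greedily scan the log in chronological order, matching each sequence element in turn (ignoring service)
3. Each time the full pattern completes, increment the count and restart matching from the next event
4. Complete non-overlapping sequences found: 2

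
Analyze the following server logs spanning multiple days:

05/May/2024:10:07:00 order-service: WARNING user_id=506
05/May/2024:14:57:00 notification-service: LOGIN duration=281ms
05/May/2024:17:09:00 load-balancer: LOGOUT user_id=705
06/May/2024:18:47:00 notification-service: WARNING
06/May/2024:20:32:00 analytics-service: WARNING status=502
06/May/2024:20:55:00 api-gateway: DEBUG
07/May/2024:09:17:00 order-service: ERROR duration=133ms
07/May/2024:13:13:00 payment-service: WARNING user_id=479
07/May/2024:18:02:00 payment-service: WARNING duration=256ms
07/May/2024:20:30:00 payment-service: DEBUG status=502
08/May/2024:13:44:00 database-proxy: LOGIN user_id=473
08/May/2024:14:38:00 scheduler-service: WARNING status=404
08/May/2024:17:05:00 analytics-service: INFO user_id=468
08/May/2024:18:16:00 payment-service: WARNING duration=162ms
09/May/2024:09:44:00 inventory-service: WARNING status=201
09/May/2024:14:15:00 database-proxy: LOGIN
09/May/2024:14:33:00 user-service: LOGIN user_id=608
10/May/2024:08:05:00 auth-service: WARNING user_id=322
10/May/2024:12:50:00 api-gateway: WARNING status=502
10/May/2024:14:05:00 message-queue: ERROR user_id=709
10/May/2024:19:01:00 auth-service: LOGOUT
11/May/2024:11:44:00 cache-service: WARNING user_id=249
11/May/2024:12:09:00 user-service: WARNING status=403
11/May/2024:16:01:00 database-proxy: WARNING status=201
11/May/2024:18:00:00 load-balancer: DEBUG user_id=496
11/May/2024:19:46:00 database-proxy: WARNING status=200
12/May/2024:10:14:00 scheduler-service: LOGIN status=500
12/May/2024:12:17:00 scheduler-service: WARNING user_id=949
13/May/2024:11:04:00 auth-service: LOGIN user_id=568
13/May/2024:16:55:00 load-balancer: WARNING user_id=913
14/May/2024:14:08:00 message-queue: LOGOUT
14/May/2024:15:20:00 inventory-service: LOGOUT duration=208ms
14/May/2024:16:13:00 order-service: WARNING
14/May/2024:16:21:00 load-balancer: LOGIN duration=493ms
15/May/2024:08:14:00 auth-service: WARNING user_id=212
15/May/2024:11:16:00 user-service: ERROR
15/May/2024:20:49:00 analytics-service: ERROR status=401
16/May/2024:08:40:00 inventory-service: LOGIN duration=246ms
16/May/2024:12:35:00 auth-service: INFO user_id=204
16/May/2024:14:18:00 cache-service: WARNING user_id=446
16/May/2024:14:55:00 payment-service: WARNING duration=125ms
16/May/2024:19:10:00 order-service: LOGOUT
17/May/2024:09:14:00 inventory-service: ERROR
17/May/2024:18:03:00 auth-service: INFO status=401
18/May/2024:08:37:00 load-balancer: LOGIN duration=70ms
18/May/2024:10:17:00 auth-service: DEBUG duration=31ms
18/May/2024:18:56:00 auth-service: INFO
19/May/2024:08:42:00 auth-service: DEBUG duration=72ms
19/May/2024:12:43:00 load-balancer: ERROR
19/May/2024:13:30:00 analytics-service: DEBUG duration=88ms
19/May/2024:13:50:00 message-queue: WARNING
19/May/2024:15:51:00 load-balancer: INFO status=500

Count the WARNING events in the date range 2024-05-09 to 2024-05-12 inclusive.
8

To filter by date range:

1. Date range: 2024-05-09 through 2024-05-12, both dates inclusive
2. Filter for WARNING events whose date falls in this range
3. Count matching events: 8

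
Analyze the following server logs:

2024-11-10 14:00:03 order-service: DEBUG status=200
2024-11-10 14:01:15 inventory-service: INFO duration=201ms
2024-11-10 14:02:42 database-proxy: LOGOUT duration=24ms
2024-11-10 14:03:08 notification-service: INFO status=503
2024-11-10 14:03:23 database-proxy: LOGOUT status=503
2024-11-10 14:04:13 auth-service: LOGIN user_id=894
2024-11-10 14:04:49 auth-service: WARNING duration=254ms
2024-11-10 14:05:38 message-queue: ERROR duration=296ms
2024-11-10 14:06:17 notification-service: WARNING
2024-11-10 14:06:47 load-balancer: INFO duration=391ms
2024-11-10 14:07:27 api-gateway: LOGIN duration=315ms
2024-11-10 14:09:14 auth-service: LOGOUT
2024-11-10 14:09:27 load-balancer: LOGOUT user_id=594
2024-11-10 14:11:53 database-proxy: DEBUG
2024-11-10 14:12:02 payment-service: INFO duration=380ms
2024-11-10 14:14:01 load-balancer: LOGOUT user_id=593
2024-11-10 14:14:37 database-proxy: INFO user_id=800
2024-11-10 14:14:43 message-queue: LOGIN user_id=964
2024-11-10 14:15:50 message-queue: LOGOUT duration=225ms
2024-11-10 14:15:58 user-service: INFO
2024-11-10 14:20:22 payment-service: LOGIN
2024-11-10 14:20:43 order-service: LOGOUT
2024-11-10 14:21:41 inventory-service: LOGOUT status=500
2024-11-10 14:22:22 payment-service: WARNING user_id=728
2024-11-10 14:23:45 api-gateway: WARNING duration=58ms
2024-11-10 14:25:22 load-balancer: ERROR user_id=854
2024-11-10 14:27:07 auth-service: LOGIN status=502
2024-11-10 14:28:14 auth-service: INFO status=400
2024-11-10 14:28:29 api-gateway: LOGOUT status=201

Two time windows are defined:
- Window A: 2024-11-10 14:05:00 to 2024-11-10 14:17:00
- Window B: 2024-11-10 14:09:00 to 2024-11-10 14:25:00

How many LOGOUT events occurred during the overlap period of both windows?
4

To find overlap events:

1. Window A: 2024-11-10 14:05:00 to 2024-11-10 14:17:00
2. Window B: 2024-11-10 14:09:00 to 2024-11-10 14:25:00
3. Overlap period: 2024-11-10 14:09:00 to 2024-11-10 14:17:00
4. Count LOGOUT events in overlap: 4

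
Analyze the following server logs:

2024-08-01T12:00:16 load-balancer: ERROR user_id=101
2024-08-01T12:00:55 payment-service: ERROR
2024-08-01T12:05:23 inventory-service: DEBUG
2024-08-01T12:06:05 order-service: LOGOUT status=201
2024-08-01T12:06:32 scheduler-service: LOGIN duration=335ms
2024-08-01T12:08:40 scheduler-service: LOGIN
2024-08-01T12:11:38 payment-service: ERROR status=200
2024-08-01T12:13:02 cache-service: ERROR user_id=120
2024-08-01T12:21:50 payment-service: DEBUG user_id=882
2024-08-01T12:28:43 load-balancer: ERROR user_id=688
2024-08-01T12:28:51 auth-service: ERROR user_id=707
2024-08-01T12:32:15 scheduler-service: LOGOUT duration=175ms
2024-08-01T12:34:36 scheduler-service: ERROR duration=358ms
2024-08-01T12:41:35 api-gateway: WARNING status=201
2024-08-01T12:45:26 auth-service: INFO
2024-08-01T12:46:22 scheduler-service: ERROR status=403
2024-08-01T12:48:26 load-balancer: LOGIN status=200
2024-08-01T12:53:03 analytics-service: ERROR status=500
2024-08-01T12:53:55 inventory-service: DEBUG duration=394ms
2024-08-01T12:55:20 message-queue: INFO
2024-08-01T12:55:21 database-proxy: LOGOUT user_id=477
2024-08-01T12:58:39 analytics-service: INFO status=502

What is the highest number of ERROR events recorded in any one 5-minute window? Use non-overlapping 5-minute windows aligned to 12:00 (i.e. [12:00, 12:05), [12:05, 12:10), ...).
2

To find the burst window:

1. Divide the log period into non-overlapping 5-minute windows starting at 12:00
2. Count ERROR events in each window
3. Find the window with maximum count
4. Maximum events in a window: 2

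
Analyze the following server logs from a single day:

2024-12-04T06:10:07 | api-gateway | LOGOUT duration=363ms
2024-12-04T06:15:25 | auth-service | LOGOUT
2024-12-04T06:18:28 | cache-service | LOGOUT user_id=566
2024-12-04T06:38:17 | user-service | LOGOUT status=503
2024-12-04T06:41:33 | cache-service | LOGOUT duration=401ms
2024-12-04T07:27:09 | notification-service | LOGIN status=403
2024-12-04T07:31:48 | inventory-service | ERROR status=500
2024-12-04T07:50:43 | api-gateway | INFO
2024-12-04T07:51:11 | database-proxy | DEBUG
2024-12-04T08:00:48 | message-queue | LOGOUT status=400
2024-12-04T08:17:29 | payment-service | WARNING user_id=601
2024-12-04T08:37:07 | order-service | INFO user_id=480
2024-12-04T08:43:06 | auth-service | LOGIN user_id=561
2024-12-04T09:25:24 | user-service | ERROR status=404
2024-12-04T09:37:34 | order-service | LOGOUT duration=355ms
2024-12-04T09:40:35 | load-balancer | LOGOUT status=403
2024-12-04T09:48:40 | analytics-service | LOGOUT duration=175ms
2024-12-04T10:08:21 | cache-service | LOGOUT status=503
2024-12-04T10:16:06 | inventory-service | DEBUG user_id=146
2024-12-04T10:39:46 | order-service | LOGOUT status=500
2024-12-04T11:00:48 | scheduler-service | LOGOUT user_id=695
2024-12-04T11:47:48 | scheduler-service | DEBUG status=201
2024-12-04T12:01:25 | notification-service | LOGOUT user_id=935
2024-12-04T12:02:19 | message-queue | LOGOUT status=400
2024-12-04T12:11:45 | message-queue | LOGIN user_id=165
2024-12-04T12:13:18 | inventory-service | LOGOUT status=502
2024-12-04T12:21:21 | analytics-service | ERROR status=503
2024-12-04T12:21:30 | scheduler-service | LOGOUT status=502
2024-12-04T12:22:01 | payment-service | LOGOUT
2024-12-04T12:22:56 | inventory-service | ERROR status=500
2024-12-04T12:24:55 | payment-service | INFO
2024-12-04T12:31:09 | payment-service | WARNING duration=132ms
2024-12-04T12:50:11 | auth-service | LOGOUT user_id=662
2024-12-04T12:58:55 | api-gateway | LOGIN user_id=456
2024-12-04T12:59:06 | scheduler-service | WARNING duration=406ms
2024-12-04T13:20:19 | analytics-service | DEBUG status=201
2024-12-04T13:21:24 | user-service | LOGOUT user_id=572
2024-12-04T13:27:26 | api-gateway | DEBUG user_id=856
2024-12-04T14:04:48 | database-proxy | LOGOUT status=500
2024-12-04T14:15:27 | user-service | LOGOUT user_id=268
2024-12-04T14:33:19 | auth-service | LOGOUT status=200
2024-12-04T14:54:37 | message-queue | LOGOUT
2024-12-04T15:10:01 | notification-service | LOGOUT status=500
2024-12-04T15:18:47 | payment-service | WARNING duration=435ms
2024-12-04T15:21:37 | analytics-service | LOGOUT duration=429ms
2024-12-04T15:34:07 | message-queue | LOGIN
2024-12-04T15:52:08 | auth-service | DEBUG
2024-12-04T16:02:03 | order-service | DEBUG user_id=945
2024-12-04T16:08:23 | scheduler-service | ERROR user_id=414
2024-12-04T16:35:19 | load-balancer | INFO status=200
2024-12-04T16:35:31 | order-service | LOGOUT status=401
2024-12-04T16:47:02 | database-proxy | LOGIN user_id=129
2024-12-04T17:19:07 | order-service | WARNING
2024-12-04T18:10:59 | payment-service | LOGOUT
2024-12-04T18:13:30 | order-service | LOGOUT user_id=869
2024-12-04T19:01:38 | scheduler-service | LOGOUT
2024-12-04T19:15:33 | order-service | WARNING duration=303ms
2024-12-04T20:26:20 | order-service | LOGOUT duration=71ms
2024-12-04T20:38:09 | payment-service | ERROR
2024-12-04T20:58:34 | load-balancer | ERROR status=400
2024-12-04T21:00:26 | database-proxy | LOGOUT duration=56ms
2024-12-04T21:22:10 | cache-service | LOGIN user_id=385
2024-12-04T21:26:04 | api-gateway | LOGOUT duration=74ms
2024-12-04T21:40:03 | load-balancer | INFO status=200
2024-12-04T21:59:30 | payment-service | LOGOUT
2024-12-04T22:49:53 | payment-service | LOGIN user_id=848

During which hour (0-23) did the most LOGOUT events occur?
12

To find the peak hour:

1. Group all LOGOUT events by hour
2. Count events in each hour
3. Find hour with maximum count
4. Peak hour: 12 (with 6 events)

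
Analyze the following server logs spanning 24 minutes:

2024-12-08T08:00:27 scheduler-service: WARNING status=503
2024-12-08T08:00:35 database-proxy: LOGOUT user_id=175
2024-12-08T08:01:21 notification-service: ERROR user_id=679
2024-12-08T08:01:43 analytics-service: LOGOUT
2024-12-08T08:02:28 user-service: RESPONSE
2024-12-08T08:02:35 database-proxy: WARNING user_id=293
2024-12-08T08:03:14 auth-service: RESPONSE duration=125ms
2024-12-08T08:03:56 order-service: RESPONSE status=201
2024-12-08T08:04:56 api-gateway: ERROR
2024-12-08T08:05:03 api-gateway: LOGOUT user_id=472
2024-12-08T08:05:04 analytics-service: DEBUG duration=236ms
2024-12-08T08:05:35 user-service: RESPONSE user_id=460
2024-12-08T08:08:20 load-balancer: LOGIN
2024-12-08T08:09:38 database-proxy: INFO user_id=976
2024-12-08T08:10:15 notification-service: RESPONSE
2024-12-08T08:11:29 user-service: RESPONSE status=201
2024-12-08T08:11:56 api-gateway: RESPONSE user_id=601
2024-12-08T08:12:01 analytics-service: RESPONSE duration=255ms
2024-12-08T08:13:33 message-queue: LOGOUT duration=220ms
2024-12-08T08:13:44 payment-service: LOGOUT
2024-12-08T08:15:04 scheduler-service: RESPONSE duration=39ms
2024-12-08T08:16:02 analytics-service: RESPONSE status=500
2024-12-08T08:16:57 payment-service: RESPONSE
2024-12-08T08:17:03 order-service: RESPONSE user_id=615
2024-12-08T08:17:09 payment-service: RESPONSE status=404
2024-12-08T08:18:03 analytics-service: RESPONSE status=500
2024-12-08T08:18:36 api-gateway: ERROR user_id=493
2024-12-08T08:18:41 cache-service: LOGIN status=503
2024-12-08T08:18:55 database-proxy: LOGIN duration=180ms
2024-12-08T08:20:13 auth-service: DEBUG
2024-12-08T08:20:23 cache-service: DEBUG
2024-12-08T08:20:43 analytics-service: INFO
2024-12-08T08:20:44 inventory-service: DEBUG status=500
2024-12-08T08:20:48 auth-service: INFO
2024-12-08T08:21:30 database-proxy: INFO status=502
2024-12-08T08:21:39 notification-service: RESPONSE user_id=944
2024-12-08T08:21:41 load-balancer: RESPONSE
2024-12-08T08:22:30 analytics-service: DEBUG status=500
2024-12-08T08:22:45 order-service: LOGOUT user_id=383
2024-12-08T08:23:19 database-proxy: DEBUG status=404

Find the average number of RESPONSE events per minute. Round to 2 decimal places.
0.67

To calculate the rate:

1. Count total RESPONSE events: 16
2. Total time period: 24 minutes
3. Rate = 16 / 24 = 0.67 events per minute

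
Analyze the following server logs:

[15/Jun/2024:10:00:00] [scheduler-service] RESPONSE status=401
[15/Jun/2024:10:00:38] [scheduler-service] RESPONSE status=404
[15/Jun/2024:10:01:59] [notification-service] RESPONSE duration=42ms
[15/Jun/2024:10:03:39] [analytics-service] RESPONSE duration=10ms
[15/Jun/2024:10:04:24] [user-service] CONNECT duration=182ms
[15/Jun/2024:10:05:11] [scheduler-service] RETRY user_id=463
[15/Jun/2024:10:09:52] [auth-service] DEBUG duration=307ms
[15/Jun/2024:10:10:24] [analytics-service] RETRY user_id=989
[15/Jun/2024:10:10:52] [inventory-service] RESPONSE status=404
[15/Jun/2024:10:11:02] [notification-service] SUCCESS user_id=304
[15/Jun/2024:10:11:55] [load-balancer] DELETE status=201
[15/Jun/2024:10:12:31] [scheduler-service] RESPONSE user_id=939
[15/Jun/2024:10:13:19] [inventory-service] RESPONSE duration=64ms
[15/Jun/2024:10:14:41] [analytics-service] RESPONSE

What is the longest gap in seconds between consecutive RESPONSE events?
433

To find the longest gap:

1. Extract all RESPONSE events in chronological order
2. Calculate time differences between consecutive events
3. Find the maximum difference
4. Longest gap: 433 seconds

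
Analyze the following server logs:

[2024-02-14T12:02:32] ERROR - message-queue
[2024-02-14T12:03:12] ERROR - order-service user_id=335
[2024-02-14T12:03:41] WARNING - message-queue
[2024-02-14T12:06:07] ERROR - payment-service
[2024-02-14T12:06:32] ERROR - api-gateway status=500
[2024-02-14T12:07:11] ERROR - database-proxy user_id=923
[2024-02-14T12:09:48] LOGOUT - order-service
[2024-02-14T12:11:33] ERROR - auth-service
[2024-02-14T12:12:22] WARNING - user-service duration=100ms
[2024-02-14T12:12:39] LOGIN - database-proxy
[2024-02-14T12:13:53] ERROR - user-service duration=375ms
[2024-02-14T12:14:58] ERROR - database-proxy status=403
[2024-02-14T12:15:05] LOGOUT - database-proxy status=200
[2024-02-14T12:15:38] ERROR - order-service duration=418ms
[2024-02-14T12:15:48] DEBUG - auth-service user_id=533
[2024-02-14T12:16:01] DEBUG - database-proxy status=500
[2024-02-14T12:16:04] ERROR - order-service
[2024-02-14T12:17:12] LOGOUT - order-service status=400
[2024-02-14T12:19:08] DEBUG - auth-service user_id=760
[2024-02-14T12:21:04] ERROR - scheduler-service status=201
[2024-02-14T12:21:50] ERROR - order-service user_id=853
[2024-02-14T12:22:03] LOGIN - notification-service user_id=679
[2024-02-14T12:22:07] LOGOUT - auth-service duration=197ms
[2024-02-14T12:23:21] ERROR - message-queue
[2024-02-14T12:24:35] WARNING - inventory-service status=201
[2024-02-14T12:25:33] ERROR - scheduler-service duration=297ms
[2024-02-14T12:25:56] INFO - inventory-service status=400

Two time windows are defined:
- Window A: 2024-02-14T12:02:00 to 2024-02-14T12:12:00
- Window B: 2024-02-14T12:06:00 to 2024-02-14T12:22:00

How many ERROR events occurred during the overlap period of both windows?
4

To find overlap events:

1. Window A: 2024-02-14T12:02:00 to 2024-02-14T12:12:00
2. Window B: 2024-02-14T12:06:00 to 2024-02-14T12:22:00
3. Overlap period: 2024-02-14T12:06:00 to 2024-02-14T12:12:00
4. Count ERROR events in overlap: 4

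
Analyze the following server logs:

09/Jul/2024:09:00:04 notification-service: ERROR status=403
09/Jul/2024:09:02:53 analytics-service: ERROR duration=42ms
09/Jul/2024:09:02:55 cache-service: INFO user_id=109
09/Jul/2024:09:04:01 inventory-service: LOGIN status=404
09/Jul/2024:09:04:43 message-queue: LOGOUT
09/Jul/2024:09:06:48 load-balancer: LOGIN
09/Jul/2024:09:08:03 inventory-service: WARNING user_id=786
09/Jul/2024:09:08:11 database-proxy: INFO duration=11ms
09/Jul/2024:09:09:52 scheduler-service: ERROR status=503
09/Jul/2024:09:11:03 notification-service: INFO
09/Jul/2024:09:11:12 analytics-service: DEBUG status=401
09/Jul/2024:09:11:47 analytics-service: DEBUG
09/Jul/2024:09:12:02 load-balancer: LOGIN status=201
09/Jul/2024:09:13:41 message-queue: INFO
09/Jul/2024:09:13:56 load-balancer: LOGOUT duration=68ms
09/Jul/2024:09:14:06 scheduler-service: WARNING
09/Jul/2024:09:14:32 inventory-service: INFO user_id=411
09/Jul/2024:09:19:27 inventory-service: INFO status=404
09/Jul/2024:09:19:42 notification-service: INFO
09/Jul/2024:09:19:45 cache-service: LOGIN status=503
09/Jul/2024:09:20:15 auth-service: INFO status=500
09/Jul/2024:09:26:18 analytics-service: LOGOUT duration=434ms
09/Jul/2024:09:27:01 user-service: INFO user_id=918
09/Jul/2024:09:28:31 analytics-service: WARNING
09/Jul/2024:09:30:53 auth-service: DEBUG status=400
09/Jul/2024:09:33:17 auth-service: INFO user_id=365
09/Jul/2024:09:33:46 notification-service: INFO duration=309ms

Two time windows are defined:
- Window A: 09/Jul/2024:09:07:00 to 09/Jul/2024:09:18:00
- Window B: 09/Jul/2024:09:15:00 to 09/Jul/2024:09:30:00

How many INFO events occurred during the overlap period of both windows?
0

To find overlap events:

1. Window A: 09/Jul/2024:09:07:00 to 09/Jul/2024:09:18:00
2. Window B: 09/Jul/2024:09:15:00 to 09/Jul/2024:09:30:00
3. Overlap period: 09/Jul/2024:09:15:00 to 09/Jul/2024:09:18:00
4. Count INFO events in overlap: 0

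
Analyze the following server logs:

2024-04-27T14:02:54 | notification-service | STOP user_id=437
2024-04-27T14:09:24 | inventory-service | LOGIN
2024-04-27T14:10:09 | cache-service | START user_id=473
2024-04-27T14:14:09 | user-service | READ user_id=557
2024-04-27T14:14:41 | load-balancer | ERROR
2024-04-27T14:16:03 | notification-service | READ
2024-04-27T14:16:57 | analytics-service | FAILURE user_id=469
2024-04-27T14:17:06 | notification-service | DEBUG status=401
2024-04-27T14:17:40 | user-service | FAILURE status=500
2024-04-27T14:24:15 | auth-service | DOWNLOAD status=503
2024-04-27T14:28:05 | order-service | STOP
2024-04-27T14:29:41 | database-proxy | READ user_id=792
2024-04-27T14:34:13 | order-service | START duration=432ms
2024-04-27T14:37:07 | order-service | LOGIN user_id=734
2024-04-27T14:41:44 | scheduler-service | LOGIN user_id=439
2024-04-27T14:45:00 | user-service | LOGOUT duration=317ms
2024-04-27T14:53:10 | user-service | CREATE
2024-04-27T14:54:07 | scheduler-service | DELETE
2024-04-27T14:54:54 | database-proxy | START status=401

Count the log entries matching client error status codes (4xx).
2

To find matching entries:

1. Pattern to match: client error status codes (4xx)
2. Scan each log entry for the pattern
3. Count matches: 2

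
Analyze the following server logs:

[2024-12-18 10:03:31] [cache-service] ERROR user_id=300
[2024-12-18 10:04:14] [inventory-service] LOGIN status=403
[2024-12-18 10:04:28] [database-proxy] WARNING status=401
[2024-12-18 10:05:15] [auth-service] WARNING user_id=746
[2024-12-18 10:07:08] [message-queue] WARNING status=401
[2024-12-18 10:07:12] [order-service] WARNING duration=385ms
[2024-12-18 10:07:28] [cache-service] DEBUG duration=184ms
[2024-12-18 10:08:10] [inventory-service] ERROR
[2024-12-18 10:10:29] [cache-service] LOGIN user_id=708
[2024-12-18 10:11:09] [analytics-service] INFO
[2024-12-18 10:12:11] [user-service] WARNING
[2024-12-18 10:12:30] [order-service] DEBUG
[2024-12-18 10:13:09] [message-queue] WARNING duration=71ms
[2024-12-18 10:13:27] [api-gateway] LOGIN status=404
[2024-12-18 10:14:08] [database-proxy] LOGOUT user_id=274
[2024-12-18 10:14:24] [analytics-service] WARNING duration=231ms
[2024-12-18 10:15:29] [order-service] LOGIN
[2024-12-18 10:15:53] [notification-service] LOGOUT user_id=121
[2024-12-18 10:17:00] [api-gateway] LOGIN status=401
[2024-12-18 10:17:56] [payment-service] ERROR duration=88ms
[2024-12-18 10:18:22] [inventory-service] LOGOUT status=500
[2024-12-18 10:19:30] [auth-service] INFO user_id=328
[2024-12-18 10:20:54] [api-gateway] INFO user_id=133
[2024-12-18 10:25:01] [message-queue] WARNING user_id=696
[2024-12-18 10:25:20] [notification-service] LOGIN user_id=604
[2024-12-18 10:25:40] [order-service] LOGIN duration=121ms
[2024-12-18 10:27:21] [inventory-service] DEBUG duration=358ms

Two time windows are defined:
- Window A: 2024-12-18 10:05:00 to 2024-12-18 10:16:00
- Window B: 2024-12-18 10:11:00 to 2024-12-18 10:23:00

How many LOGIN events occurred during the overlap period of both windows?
2

To find overlap events:

1. Window A: 2024-12-18 10:05:00 to 2024-12-18 10:16:00
2. Window B: 2024-12-18 10:11:00 to 2024-12-18 10:23:00
3. Overlap period: 2024-12-18 10:11:00 to 2024-12-18 10:16:00
4. Count LOGIN events in overlap: 2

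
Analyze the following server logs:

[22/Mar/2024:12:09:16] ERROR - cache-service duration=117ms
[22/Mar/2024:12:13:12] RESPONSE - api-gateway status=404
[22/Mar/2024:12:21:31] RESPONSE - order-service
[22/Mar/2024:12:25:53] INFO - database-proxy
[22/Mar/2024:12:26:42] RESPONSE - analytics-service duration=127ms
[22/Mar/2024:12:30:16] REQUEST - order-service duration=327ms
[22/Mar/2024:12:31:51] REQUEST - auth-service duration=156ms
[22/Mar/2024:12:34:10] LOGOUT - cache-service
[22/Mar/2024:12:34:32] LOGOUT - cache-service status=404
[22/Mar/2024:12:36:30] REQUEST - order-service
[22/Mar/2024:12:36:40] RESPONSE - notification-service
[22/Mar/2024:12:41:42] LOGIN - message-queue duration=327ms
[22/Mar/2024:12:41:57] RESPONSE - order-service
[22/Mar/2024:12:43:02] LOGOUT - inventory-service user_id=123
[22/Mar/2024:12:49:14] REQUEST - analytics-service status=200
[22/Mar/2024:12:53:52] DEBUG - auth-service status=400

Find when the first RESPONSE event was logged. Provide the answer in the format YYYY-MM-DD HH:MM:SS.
2024-03-22 12:13:12

To find the first event:

1. Filter for all RESPONSE events
2. Sort by timestamp
3. Select the first one
4. Timestamp: 2024-03-22 12:13:12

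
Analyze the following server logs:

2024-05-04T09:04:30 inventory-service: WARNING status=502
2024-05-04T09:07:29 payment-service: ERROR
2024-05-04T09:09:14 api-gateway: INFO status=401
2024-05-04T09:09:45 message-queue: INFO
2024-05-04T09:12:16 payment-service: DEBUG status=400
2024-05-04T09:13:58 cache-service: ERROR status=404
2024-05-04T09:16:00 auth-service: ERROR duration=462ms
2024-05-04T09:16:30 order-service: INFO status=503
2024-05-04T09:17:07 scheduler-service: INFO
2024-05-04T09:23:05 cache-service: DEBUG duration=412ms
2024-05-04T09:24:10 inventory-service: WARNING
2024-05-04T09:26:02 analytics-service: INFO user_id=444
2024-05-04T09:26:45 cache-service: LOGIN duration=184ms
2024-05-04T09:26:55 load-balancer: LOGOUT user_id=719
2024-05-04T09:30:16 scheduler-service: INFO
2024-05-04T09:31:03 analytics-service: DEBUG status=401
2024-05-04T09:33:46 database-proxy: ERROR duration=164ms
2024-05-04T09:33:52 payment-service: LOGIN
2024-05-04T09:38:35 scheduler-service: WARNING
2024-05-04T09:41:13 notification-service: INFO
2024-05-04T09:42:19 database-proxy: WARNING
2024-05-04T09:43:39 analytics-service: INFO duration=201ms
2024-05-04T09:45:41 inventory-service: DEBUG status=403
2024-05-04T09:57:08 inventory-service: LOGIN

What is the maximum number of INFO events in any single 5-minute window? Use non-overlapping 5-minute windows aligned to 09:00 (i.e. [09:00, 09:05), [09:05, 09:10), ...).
2

To find the burst window:

1. Divide the log period into non-overlapping 5-minute windows starting at 09:00
2. Count INFO events in each window
3. Find the window with maximum count
4. Maximum events in a window: 2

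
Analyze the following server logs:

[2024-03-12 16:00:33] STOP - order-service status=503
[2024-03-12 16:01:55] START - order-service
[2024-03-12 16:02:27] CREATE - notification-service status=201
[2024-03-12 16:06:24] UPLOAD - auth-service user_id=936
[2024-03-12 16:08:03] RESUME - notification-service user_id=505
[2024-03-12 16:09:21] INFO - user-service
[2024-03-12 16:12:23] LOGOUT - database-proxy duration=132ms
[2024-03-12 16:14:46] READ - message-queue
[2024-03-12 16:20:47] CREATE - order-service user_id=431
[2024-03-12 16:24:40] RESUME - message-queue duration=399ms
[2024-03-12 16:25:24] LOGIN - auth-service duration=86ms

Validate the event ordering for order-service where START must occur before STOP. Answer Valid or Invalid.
Invalid

To validate ordering:

1. Required order: START → STOP
2. Rule: START must occur before STOP
3. Check actual order of events for order-service
4. Result: Invalid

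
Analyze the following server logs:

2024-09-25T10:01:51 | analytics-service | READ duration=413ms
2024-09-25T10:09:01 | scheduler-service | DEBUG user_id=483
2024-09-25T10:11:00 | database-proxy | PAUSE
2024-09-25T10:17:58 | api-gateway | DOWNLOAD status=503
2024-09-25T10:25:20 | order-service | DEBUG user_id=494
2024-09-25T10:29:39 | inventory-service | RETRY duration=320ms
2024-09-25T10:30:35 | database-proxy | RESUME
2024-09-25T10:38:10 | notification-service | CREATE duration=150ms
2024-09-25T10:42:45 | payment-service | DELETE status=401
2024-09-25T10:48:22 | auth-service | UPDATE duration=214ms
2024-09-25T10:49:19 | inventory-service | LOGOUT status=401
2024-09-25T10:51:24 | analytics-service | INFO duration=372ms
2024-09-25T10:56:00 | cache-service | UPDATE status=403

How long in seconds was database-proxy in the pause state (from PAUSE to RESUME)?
1175

To calculate state duration:

1. Find PAUSE event for database-proxy: 2024-09-25T10:11:00
2. Find RESUME event for database-proxy: 2024-09-25T10:30:35
3. Calculate duration: 2024-09-25T10:30:35 - 2024-09-25T10:11:00 = 1175 seconds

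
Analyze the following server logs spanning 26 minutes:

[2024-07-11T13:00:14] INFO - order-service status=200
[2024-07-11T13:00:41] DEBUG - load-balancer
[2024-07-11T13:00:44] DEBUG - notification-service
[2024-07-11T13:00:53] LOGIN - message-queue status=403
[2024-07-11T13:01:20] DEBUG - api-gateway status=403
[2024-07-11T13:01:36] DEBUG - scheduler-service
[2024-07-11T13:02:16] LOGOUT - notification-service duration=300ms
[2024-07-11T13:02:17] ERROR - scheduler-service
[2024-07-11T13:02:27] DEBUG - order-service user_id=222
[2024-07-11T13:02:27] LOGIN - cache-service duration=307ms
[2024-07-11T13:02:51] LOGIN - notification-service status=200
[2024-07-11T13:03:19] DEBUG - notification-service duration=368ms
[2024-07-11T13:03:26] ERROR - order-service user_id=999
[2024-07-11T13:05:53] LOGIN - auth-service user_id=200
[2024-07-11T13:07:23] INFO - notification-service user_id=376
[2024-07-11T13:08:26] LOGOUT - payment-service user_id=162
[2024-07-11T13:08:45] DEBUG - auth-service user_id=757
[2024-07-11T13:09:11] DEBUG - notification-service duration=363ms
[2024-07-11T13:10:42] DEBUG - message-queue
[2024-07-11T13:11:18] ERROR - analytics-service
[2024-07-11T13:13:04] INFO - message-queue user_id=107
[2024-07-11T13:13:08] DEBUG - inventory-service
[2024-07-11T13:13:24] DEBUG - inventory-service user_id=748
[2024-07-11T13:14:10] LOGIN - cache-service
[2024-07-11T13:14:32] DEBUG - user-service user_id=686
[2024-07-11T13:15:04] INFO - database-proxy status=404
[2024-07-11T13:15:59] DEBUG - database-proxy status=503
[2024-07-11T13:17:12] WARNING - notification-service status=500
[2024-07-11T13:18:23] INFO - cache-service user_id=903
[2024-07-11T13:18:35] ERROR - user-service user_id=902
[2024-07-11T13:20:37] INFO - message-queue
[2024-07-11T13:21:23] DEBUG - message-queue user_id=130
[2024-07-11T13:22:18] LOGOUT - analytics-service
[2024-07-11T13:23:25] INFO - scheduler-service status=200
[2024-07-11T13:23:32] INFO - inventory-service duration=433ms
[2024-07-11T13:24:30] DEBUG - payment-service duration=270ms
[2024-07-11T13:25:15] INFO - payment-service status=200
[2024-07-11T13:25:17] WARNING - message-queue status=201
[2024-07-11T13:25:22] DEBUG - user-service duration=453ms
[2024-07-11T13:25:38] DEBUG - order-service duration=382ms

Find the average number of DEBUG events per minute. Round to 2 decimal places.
0.65

To calculate the rate:

1. Count total DEBUG events: 17
2. Total time period: 26 minutes
3. Rate = 17 / 26 = 0.65 events per minute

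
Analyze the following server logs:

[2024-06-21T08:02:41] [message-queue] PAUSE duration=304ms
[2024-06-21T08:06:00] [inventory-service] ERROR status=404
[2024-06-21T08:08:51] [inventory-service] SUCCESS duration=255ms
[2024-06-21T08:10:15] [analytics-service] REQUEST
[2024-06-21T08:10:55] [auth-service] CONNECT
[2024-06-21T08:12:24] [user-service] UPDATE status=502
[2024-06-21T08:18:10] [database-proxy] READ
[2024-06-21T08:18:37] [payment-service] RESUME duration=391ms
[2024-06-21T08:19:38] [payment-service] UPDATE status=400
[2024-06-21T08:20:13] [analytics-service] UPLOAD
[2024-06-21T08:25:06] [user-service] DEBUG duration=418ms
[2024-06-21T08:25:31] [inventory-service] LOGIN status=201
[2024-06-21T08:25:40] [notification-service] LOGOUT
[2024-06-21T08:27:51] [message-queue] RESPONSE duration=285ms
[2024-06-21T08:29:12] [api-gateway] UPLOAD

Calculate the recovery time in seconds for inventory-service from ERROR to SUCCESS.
171

To calculate recovery time:

1. Find ERROR event for inventory-service: 2024-06-21T08:06:00
2. Find next SUCCESS event for inventory-service: 2024-06-21T08:08:51
3. Recovery time: 2024-06-21T08:08:51 - 2024-06-21T08:06:00 = 171 seconds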